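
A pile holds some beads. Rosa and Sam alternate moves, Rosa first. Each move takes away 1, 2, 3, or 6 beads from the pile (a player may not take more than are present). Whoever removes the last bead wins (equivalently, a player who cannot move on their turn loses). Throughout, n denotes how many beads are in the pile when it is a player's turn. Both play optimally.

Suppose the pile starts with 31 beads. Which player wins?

Work bottom-up. With no move the player to move loses. Otherwise the position is W if at least one move leads to an L position for the opponent, and L if every move leads to a W.
n=0: no move → L
n=1: W (go to 0, an L position)
n=2: W (go to 0, an L position)
n=3: W (go to 0, an L position)
n=4: L (options 3(W), 2(W), 1(W) are all W)
n=5: W (go to 4, an L position)
n=6: W (go to 4, an L position)
n=7: W (go to 4, an L position)
n=8: L (options 7(W), 6(W), 5(W), 2(W) are all W)
n=9: W (go to 8, an L position)
n=10: W (go to 8, an L position)
n=11: W (go to 8, an L position)
n=12: L (options 11(W), 10(W), 9(W), 6(W) are all W)
n=13: W (go to 12, an L position)
n=14: W (go to 12, an L position)
n=15: W (go to 12, an L position)
n=16: L (options 15(W), 14(W), 13(W), 10(W) are all W)
n=17: W (go to 16, an L position)
n=18: W (go to 16, an L position)
n=19: W (go to 16, an L position)
n=20: L (options 19(W), 18(W), 17(W), 14(W) are all W)
n=21: W (go to 20, an L position)
n=22: W (go to 20, an L position)
n=23: W (go to 20, an L position)
n=24: L (options 23(W), 22(W), 21(W), 18(W) are all W)
n=25: W (go to 24, an L position)
n=26: W (go to 24, an L position)
n=27: W (go to 24, an L position)
n=28: L (options 27(W), 26(W), 25(W), 22(W) are all W)
n=29: W (go to 28, an L position)
n=30: W (go to 28, an L position)
n=31: W (go to 28, an L position)
The starting position 31 is W: Rosa should remove 3, leaving 28, handing over an L position.

Rosa wins.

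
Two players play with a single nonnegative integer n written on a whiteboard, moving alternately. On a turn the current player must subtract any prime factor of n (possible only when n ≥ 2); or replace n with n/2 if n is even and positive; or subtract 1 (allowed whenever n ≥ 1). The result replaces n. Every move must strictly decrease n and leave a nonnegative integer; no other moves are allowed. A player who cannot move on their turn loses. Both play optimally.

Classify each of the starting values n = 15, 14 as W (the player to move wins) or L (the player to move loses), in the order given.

15: W, 14: L

Classify positions by backward induction: terminal positions (no move available) are L. From any other position, the mover wins iff some move reaches an L.
n=0: no move → L
n=1: reaches L-position 0 → W
n=2: reaches L-position 0 → W
n=3: reaches L-position 0 → W
n=4: only reaches 2(W), 3(W), all W → L
n=5: reaches L-position 0 → W
n=6: reaches L-position 4 → W
n=7: reaches L-position 0 → W
n=8: reaches L-position 4 → W
n=9: only reaches 6(W), 8(W), all W → L
n=10: reaches L-position 9 → W
n=11: reaches L-position 0 → W
n=12: reaches L-position 9 → W
n=13: reaches L-position 0 → W
n=14: only reaches 7(W), 12(W), 13(W), all W → L
n=15: reaches L-position 14 → W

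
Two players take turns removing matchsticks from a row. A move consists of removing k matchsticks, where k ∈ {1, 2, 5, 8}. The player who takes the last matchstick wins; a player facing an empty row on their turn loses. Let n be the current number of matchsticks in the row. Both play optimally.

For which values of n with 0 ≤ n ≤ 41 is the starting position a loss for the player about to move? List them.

0, 3, 6, 9, 12, 15, 18, 21, 24, 27, 30, 33, 36, 39

Use the standard recursion: the mover loses at a terminal position; elsewhere, the mover wins exactly when some move hands the opponent an L position.
n=0: no move → L
n=1: W (go to 0, an L position)
n=2: W (go to 0, an L position)
n=3: L (options 2(W), 1(W) are all W)
n=4: W (go to 3, an L position)
n=5: W (go to 3, an L position)
n=6: L (options 5(W), 4(W), 1(W) are all W)
n=7: W (go to 6, an L position)
n=8: W (go to 6, an L position)
n=9: L (options 8(W), 7(W), 4(W), 1(W) are all W)
n=10: W (go to 9, an L position)
n=11: W (go to 9, an L position)
n=12: L (options 11(W), 10(W), 7(W), 4(W) are all W)
n=13: W (go to 12, an L position)
n=14: W (go to 12, an L position)
n=15: L (options 14(W), 13(W), 10(W), 7(W) are all W)
n=16: W (go to 15, an L position)
n=17: W (go to 15, an L position)
n=18: L (options 17(W), 16(W), 13(W), 10(W) are all W)
n=19: W (go to 18, an L position)
n=20: W (go to 18, an L position)
n=21: L (options 20(W), 19(W), 16(W), 13(W) are all W)
n=22: W (go to 21, an L position)
n=23: W (go to 21, an L position)
n=24: L (options 23(W), 22(W), 19(W), 16(W) are all W)
n=25: W (go to 24, an L position)
n=26: W (go to 24, an L position)
n=27: L (options 26(W), 25(W), 22(W), 19(W) are all W)
n=28: W (go to 27, an L position)
n=29: W (go to 27, an L position)
n=30: L (options 29(W), 28(W), 25(W), 22(W) are all W)
n=31: W (go to 30, an L position)
n=32: W (go to 30, an L position)
n=33: L (options 32(W), 31(W), 28(W), 25(W) are all W)
n=34: W (go to 33, an L position)
n=35: W (go to 33, an L position)
n=36: L (options 35(W), 34(W), 31(W), 28(W) are all W)
n=37: W (go to 36, an L position)
n=38: W (go to 36, an L position)
n=39: L (options 38(W), 37(W), 34(W), 31(W) are all W)
n=40: W (go to 39, an L position)
n=41: W (go to 39, an L position)
The losing starting values of n are exactly the entries labelled L in this table (14 of them).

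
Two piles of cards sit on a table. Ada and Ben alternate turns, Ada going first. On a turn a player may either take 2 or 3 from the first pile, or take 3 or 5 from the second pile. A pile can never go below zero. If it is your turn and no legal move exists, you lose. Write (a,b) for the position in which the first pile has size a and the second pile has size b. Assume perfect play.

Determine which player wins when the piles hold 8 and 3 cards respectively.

Ben wins.

Classify positions by backward induction: terminal positions (no move available) are L. From any other position, the mover wins iff some move reaches an L.
No move ever increases a pile, so every position that can arise here has a ≤ 8 and b ≤ 3; it is enough to label the cells with 0 ≤ a ≤ 8 and 0 ≤ b ≤ 3.
Every move lowers a or b (never raises either), so fill the grid row by row in increasing a, and left to right within a row: each cell's successors are then already labelled.
      b=0  b=1  b=2  b=3
a=0:    L    L    L    W
a=1:    L    L    L    W
a=2:    W    W    W    L
a=3:    W    W    W    L
a=4:    W    W    W    W
a=5:    L    L    L    W
a=6:    L    L    L    W
a=7:    W    W    W    L
a=8:    W    W    W    L
Cells with no legal move (terminal, hence L): (0,0), (0,1), (0,2), (1,0), (1,1), (1,2).
The remaining L cells, each justified by listing all of its moves:
(2,3): →(0,3)(W), (2,0)(W) — all W, so L
(3,3): →(1,3)(W), (0,3)(W), (3,0)(W) — all W, so L
(5,0): →(3,0)(W), (2,0)(W) — all W, so L
(5,1): →(3,1)(W), (2,1)(W) — all W, so L
(5,2): →(3,2)(W), (2,2)(W) — all W, so L
(6,0): →(4,0)(W), (3,0)(W) — all W, so L
(6,1): →(4,1)(W), (3,1)(W) — all W, so L
(6,2): →(4,2)(W), (3,2)(W) — all W, so L
(7,3): →(5,3)(W), (4,3)(W), (7,0)(W) — all W, so L
(8,3): →(6,3)(W), (5,3)(W), (8,0)(W) — all W, so L
Every other cell has at least one move into one of the L cells above, so it is W.
Every move from (8,3) reaches a W position, so the mover loses.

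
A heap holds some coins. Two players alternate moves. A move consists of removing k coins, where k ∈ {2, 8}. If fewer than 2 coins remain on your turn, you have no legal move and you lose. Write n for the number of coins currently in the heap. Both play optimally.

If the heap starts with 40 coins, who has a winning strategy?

The second player wins.

Label each position W (a win for the player to move) or L (a loss). A position with no legal move is L; any other position is W exactly when some move reaches an L, and L when every move reaches a W.
n=0: no move → L
n=1: no move → L
n=2: reaches L-position 0 → W
n=3: reaches L-position 1 → W
n=4: only reaches 2(W), which is W → L
n=5: only reaches 3(W), which is W → L
n=6: reaches L-position 4 → W
n=7: reaches L-position 5 → W
n=8: reaches L-position 0 → W
n=9: reaches L-position 1 → W
n=10: only reaches 8(W), 2(W), all W → L
n=11: only reaches 9(W), 3(W), all W → L
n=12: reaches L-position 10 → W
n=13: reaches L-position 11 → W
n=14: only reaches 12(W), 6(W), all W → L
n=15: only reaches 13(W), 7(W), all W → L
n=16: reaches L-position 14 → W
n=17: reaches L-position 15 → W
n=18: reaches L-position 10 → W
n=19: reaches L-position 11 → W
n=20: only reaches 18(W), 12(W), all W → L
n=21: only reaches 19(W), 13(W), all W → L
n=22: reaches L-position 20 → W
n=23: reaches L-position 21 → W
n=24: only reaches 22(W), 16(W), all W → L
n=25: only reaches 23(W), 17(W), all W → L
n=26: reaches L-position 24 → W
n=27: reaches L-position 25 → W
n=28: reaches L-position 20 → W
n=29: reaches L-position 21 → W
n=30: only reaches 28(W), 22(W), all W → L
n=31: only reaches 29(W), 23(W), all W → L
n=32: reaches L-position 30 → W
n=33: reaches L-position 31 → W
n=34: only reaches 32(W), 26(W), all W → L
n=35: only reaches 33(W), 27(W), all W → L
n=36: reaches L-position 34 → W
n=37: reaches L-position 35 → W
n=38: reaches L-position 30 → W
n=39: reaches L-position 31 → W
n=40: only reaches 38(W), 32(W), all W → L
Every move from 40 reaches a W position, so the mover loses.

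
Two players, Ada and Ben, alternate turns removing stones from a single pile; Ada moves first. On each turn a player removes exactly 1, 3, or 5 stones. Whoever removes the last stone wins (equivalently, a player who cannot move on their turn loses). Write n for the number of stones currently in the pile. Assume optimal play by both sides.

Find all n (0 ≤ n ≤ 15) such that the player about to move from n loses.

0, 2, 4, 6, 8, 10, 12, 14

Use the standard recursion: the mover loses at a terminal position; elsewhere, the mover wins exactly when some move hands the opponent an L position.
n=0: no move → L
n=1: →0(L), so W
n=2: →1(W) only, which is W, so L
n=3: →2(L), so W
n=4: →3(W), 1(W) — all W, so L
n=5: →4(L), so W
n=6: →5(W), 3(W), 1(W) — all W, so L
n=7: →6(L), so W
n=8: →7(W), 5(W), 3(W) — all W, so L
n=9: →8(L), so W
n=10: →9(W), 7(W), 5(W) — all W, so L
n=11: →10(L), so W
n=12: →11(W), 9(W), 7(W) — all W, so L
n=13: →12(L), so W
n=14: →13(W), 11(W), 9(W) — all W, so L
n=15: →14(L), so W
Reading off the rows marked L gives the requested list; there are 8 such values of n.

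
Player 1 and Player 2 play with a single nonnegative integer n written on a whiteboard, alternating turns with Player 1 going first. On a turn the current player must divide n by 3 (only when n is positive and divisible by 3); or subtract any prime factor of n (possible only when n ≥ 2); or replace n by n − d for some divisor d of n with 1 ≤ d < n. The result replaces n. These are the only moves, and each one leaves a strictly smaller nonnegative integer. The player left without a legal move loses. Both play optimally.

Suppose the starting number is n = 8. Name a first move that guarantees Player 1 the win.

Move to 4.

Label each position W (a win for the player to move) or L (a loss). A position with no legal move is L; any other position is W exactly when some move reaches an L, and L when every move reaches a W.
n=0: no move → L
n=1: no move → L
n=2: reaches L-position 0 → W
n=3: reaches L-position 0 → W
n=4: only reaches 2(W), 3(W), all W → L
n=5: reaches L-position 0 → W
n=6: reaches L-position 4 → W
n=7: reaches L-position 0 → W
n=8: reaches L-position 4 → W
From 8, the L positions reachable in one move are: 4.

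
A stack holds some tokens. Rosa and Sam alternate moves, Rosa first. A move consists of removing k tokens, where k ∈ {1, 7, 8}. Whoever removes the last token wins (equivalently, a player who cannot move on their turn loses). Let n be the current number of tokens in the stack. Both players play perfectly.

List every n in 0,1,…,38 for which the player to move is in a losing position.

Positions with no move are L. A position that does have a move is losing for the player to move precisely when every available move leads to a winning position for the opponent. Fill in the labels:
n=0: no move → L
n=1: can move to 0, which is L ⇒ W
n=2: the only move is to 1(W), a W ⇒ L
n=3: can move to 2, which is L ⇒ W
n=4: the only move is to 3(W), a W ⇒ L
n=5: can move to 4, which is L ⇒ W
n=6: the only move is to 5(W), a W ⇒ L
n=7: can move to 6, which is L ⇒ W
n=8: can move to 0, which is L ⇒ W
n=9: can move to 2, which is L ⇒ W
n=10: can move to 2, which is L ⇒ W
n=11: can move to 4, which is L ⇒ W
n=12: can move to 4, which is L ⇒ W
n=13: can move to 6, which is L ⇒ W
n=14: can move to 6, which is L ⇒ W
n=15: moves to 14(W), 8(W), 7(W); every one is W ⇒ L
n=16: can move to 15, which is L ⇒ W
n=17: moves to 16(W), 10(W), 9(W); every one is W ⇒ L
n=18: can move to 17, which is L ⇒ W
n=19: moves to 18(W), 12(W), 11(W); every one is W ⇒ L
n=20: can move to 19, which is L ⇒ W
n=21: moves to 20(W), 14(W), 13(W); every one is W ⇒ L
n=22: can move to 21, which is L ⇒ W
n=23: can move to 15, which is L ⇒ W
n=24: can move to 17, which is L ⇒ W
n=25: can move to 17, which is L ⇒ W
n=26: can move to 19, which is L ⇒ W
n=27: can move to 19, which is L ⇒ W
n=28: can move to 21, which is L ⇒ W
n=29: can move to 21, which is L ⇒ W
n=30: moves to 29(W), 23(W), 22(W); every one is W ⇒ L
n=31: can move to 30, which is L ⇒ W
n=32: moves to 31(W), 25(W), 24(W); every one is W ⇒ L
n=33: can move to 32, which is L ⇒ W
n=34: moves to 33(W), 27(W), 26(W); every one is W ⇒ L
n=35: can move to 34, which is L ⇒ W
n=36: moves to 35(W), 29(W), 28(W); every one is W ⇒ L
n=37: can move to 36, which is L ⇒ W
n=38: can move to 30, which is L ⇒ W
The losing starting values of n are exactly the entries labelled L in this table (12 of them).

0, 2, 4, 6, 15, 17, 19, 21, 30, 32, 34, 36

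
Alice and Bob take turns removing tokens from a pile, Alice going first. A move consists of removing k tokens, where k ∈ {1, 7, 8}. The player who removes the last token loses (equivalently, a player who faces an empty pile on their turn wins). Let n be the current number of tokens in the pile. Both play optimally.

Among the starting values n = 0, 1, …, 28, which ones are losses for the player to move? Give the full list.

Label each position W (a win for the player to move) or L (a loss). A position with no legal move is W; any other position is W exactly when some move reaches an L, and L when every move reaches a W.
n=0: no move; the opponent has just taken the last token and therefore loses → W
n=1: the only move is to 0(W), a W ⇒ L
n=2: can move to 1, which is L ⇒ W
n=3: the only move is to 2(W), a W ⇒ L
n=4: can move to 3, which is L ⇒ W
n=5: the only move is to 4(W), a W ⇒ L
n=6: can move to 5, which is L ⇒ W
n=7: moves to 6(W), 0(W); every one is W ⇒ L
n=8: can move to 7, which is L ⇒ W
n=9: can move to 1, which is L ⇒ W
n=10: can move to 3, which is L ⇒ W
n=11: can move to 3, which is L ⇒ W
n=12: can move to 5, which is L ⇒ W
n=13: can move to 5, which is L ⇒ W
n=14: can move to 7, which is L ⇒ W
n=15: can move to 7, which is L ⇒ W
n=16: moves to 15(W), 9(W), 8(W); every one is W ⇒ L
n=17: can move to 16, which is L ⇒ W
n=18: moves to 17(W), 11(W), 10(W); every one is W ⇒ L
n=19: can move to 18, which is L ⇒ W
n=20: moves to 19(W), 13(W), 12(W); every one is W ⇒ L
n=21: can move to 20, which is L ⇒ W
n=22: moves to 21(W), 15(W), 14(W); every one is W ⇒ L
n=23: can move to 22, which is L ⇒ W
n=24: can move to 16, which is L ⇒ W
n=25: can move to 18, which is L ⇒ W
n=26: can move to 18, which is L ⇒ W
n=27: can move to 20, which is L ⇒ W
n=28: can move to 20, which is L ⇒ W
Reading off the rows marked L gives the requested list; there are 8 such values of n.

1, 3, 5, 7, 16, 18, 20, 22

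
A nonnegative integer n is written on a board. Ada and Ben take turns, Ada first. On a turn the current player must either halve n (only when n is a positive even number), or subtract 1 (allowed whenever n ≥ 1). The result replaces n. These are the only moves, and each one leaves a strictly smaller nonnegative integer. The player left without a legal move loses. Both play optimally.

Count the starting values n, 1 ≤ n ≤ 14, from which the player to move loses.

6

Label each position W (a win for the player to move) or L (a loss). A position with no legal move is L; any other position is W exactly when some move reaches an L, and L when every move reaches a W.
n=0: no move → L
n=1: →0(L), so W
n=2: →1(W) only, which is W, so L
n=3: →2(L), so W
n=4: →2(L), so W
n=5: →4(W) only, which is W, so L
n=6: →5(L), so W
n=7: →6(W) only, which is W, so L
n=8: →7(L), so W
n=9: →8(W) only, which is W, so L
n=10: →5(L), so W
n=11: →10(W) only, which is W, so L
n=12: →11(L), so W
n=13: →12(W) only, which is W, so L
n=14: →7(L), so W
L entries with 1 ≤ n ≤ 14 (n=0 is outside the asked range and is not counted): n = 2, 5, 7, 9, 11, 13; that makes 6.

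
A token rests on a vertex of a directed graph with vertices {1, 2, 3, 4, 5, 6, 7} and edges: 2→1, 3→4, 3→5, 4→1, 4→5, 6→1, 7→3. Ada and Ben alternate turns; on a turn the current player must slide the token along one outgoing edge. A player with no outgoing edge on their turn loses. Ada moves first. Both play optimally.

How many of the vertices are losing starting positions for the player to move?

Positions with no move are L. A position that does have a move is losing for the player to move precisely when every available move leads to a winning position for the opponent. Fill in the labels:
Every edge goes from a vertex to one that appears earlier in the order 5, 1, 6, 4, 2, 3, 7, so processing vertices in that order labels each vertex after all of its successors.
5: no outgoing edge → L
1: no outgoing edge → L
6: reaches L-position 1 → W
4: reaches L-position 1 → W
2: reaches L-position 1 → W
3: reaches L-position 5 → W
7: only reaches 3(W), which is W → L
The L vertices are 1, 5, 7; that is 3 in all.

3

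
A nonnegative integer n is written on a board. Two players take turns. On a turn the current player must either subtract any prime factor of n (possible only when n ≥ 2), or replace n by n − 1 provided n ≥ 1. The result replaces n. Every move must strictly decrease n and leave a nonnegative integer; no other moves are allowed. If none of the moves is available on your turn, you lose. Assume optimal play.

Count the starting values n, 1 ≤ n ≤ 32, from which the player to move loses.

8

Label each position W (a win for the player to move) or L (a loss). A position with no legal move is L; any other position is W exactly when some move reaches an L, and L when every move reaches a W.
n=0: no move → L
n=1: reaches L-position 0 → W
n=2: reaches L-position 0 → W
n=3: reaches L-position 0 → W
n=4: only reaches 2(W), 3(W), all W → L
n=5: reaches L-position 0 → W
n=6: reaches L-position 4 → W
n=7: reaches L-position 0 → W
n=8: only reaches 6(W), 7(W), all W → L
n=9: reaches L-position 8 → W
n=10: reaches L-position 8 → W
n=11: reaches L-position 0 → W
n=12: only reaches 9(W), 10(W), 11(W), all W → L
n=13: reaches L-position 0 → W
n=14: reaches L-position 12 → W
n=15: reaches L-position 12 → W
n=16: only reaches 14(W), 15(W), all W → L
n=17: reaches L-position 0 → W
n=18: reaches L-position 16 → W
n=19: reaches L-position 0 → W
n=20: only reaches 15(W), 18(W), 19(W), all W → L
n=21: reaches L-position 20 → W
n=22: reaches L-position 20 → W
n=23: reaches L-position 0 → W
n=24: only reaches 21(W), 22(W), 23(W), all W → L
n=25: reaches L-position 20 → W
n=26: reaches L-position 24 → W
n=27: reaches L-position 24 → W
n=28: only reaches 21(W), 26(W), 27(W), all W → L
n=29: reaches L-position 0 → W
n=30: reaches L-position 28 → W
n=31: reaches L-position 0 → W
n=32: only reaches 30(W), 31(W), all W → L
L entries with 1 ≤ n ≤ 32 (n=0 is outside the asked range and is not counted): n = 4, 8, 12, 16, 20, 24, 28, 32; that makes 8.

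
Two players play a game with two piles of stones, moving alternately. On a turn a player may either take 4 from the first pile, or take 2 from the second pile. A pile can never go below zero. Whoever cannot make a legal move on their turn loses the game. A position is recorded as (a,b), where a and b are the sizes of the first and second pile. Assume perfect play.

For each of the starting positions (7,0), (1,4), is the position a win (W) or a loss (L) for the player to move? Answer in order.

Use the standard recursion: the mover loses at a terminal position; elsewhere, the mover wins exactly when some move hands the opponent an L position.
No move ever increases a pile, so every position that can arise here has a ≤ 7 and b ≤ 4; it is enough to label the cells with 0 ≤ a ≤ 7 and 0 ≤ b ≤ 4.
Every move lowers a or b (never raises either), so fill the grid row by row in increasing a, and left to right within a row: each cell's successors are then already labelled.
      b=0  b=1  b=2  b=3  b=4
a=0:    L    L    W    W    L
a=1:    L    L    W    W    L
a=2:    L    L    W    W    L
a=3:    L    L    W    W    L
a=4:    W    W    L    L    W
a=5:    W    W    L    L    W
a=6:    W    W    L    L    W
a=7:    W    W    L    L    W
Cells with no legal move (terminal, hence L): (0,0), (0,1), (1,0), (1,1), (2,0), (2,1), (3,0), (3,1).
The remaining L cells, each justified by listing all of its moves:
(0,4): L (sole option (0,2)(W) is W)
(1,4): L (sole option (1,2)(W) is W)
(2,4): L (sole option (2,2)(W) is W)
(3,4): L (sole option (3,2)(W) is W)
(4,2): L (options (0,2)(W), (4,0)(W) are all W)
(4,3): L (options (0,3)(W), (4,1)(W) are all W)
(5,2): L (options (1,2)(W), (5,0)(W) are all W)
(5,3): L (options (1,3)(W), (5,1)(W) are all W)
(6,2): L (options (2,2)(W), (6,0)(W) are all W)
(6,3): L (options (2,3)(W), (6,1)(W) are all W)
(7,2): L (options (3,2)(W), (7,0)(W) are all W)
(7,3): L (options (3,3)(W), (7,1)(W) are all W)
Every other cell has at least one move into one of the L cells above, so it is W.
(7,0): the move to (3,0) reaches an L cell, so W
(1,4): one of the L cells justified above, so L

(7,0): W, (1,4): L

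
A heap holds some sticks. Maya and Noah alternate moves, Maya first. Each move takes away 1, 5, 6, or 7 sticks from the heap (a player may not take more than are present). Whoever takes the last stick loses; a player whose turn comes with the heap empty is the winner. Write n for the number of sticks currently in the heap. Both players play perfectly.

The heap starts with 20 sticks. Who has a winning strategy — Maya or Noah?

Compute win/loss labels from the base case upward. A position with no move is W. Any other position is W if it can reach an L in one move, else L.
n=0: no move; the opponent has just taken the last stick and therefore loses → W
n=1: the only move is to 0(W), a W ⇒ L
n=2: can move to 1, which is L ⇒ W
n=3: the only move is to 2(W), a W ⇒ L
n=4: can move to 3, which is L ⇒ W
n=5: moves to 4(W), 0(W); every one is W ⇒ L
n=6: can move to 5, which is L ⇒ W
n=7: can move to 1, which is L ⇒ W
n=8: can move to 3, which is L ⇒ W
n=9: can move to 3, which is L ⇒ W
n=10: can move to 5, which is L ⇒ W
n=11: can move to 5, which is L ⇒ W
n=12: can move to 5, which is L ⇒ W
n=13: moves to 12(W), 8(W), 7(W), 6(W); every one is W ⇒ L
n=14: can move to 13, which is L ⇒ W
n=15: moves to 14(W), 10(W), 9(W), 8(W); every one is W ⇒ L
n=16: can move to 15, which is L ⇒ W
n=17: moves to 16(W), 12(W), 11(W), 10(W); every one is W ⇒ L
n=18: can move to 17, which is L ⇒ W
n=19: can move to 13, which is L ⇒ W
n=20: can move to 15, which is L ⇒ W
From 20 Maya can remove 5, leaving 15, reaching an L position.

Maya wins.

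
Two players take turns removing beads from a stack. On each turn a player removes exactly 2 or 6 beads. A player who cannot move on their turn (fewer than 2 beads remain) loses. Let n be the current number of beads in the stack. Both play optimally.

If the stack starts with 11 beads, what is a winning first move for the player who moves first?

Use the standard recursion: the mover loses at a terminal position; elsewhere, the mover wins exactly when some move hands the opponent an L position.
n=0: no move → L
n=1: no move → L
n=2: W (go to 0, an L position)
n=3: W (go to 1, an L position)
n=4: L (sole option 2(W) is W)
n=5: L (sole option 3(W) is W)
n=6: W (go to 4, an L position)
n=7: W (go to 5, an L position)
n=8: L (options 6(W), 2(W) are all W)
n=9: L (options 7(W), 3(W) are all W)
n=10: W (go to 8, an L position)
n=11: W (go to 9, an L position)
From 11, the L positions reachable in one move are: 9, 5. Any move reaching one of these is winning.

Remove 2, leaving 9.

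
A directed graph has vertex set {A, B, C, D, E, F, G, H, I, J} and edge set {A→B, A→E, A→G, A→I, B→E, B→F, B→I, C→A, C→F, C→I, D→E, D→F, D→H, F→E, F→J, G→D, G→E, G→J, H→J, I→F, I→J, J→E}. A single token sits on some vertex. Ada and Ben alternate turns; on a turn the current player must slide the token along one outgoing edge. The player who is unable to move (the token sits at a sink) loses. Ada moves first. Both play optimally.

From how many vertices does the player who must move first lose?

Compute win/loss labels from the base case upward. A position with no move is L. Any other position is W if it can reach an L in one move, else L.
Every edge goes from a vertex to one that appears earlier in the order E, J, F, H, D, G, I, B, A, C, so processing vertices in that order labels each vertex after all of its successors.
E: no outgoing edge → L
J: W (go to E, an L position)
F: W (go to E, an L position)
H: L (sole option J(W) is W)
D: W (go to H, an L position)
G: W (go to E, an L position)
I: L (options F(W), J(W) are all W)
B: W (go to I, an L position)
A: W (go to I, an L position)
C: W (go to I, an L position)
The L vertices are E, H, I; that is 3 in all.

3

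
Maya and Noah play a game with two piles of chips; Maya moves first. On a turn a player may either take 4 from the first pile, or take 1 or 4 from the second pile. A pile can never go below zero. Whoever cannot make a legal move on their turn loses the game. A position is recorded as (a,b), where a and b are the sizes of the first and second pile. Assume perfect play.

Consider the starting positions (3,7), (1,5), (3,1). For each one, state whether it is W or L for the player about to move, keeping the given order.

(3,7): L, (1,5): L, (3,1): W

Build the W/L table. Terminal = L. A non-terminal position is W if it has a move to some L; otherwise it is L.
No move ever increases a pile, so every position that can arise here has a ≤ 3 and b ≤ 7; it is enough to label the cells with 0 ≤ a ≤ 3 and 0 ≤ b ≤ 7.
Every move lowers a or b (never raises either), so fill the grid row by row in increasing a, and left to right within a row: each cell's successors are then already labelled.
      b=0  b=1  b=2  b=3  b=4  b=5  b=6  b=7
a=0:    L    W    L    W    W    L    W    L
a=1:    L    W    L    W    W    L    W    L
a=2:    L    W    L    W    W    L    W    L
a=3:    L    W    L    W    W    L    W    L
Cells with no legal move (terminal, hence L): (0,0), (1,0), (2,0), (3,0).
The remaining L cells, each justified by listing all of its moves:
(0,2): only reaches (0,1)(W), which is W → L
(0,5): only reaches (0,4)(W), (0,1)(W), all W → L
(0,7): only reaches (0,6)(W), (0,3)(W), all W → L
(1,2): only reaches (1,1)(W), which is W → L
(1,5): only reaches (1,4)(W), (1,1)(W), all W → L
(1,7): only reaches (1,6)(W), (1,3)(W), all W → L
(2,2): only reaches (2,1)(W), which is W → L
(2,5): only reaches (2,4)(W), (2,1)(W), all W → L
(2,7): only reaches (2,6)(W), (2,3)(W), all W → L
(3,2): only reaches (3,1)(W), which is W → L
(3,5): only reaches (3,4)(W), (3,1)(W), all W → L
(3,7): only reaches (3,6)(W), (3,3)(W), all W → L
Every other cell has at least one move into one of the L cells above, so it is W.
(3,7): one of the L cells justified above, so L
(1,5): one of the L cells justified above, so L
(3,1): the move to (3,0) reaches an L cell, so W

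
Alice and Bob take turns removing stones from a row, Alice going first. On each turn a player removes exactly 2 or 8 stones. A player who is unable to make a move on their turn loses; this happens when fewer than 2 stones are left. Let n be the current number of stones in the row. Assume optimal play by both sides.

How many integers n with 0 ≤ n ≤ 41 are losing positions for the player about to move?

Classify positions by backward induction: terminal positions (no move available) are L. From any other position, the mover wins iff some move reaches an L.
n=0: no move → L
n=1: no move → L
n=2: →0(L), so W
n=3: →1(L), so W
n=4: →2(W) only, which is W, so L
n=5: →3(W) only, which is W, so L
n=6: →4(L), so W
n=7: →5(L), so W
n=8: →0(L), so W
n=9: →1(L), so W
n=10: →8(W), 2(W) — all W, so L
n=11: →9(W), 3(W) — all W, so L
n=12: →10(L), so W
n=13: →11(L), so W
n=14: →12(W), 6(W) — all W, so L
n=15: →13(W), 7(W) — all W, so L
n=16: →14(L), so W
n=17: →15(L), so W
n=18: →10(L), so W
n=19: →11(L), so W
n=20: →18(W), 12(W) — all W, so L
n=21: →19(W), 13(W) — all W, so L
n=22: →20(L), so W
n=23: →21(L), so W
n=24: →22(W), 16(W) — all W, so L
n=25: →23(W), 17(W) — all W, so L
n=26: →24(L), so W
n=27: →25(L), so W
n=28: →20(L), so W
n=29: →21(L), so W
n=30: →28(W), 22(W) — all W, so L
n=31: →29(W), 23(W) — all W, so L
n=32: →30(L), so W
n=33: →31(L), so W
n=34: →32(W), 26(W) — all W, so L
n=35: →33(W), 27(W) — all W, so L
n=36: →34(L), so W
n=37: →35(L), so W
n=38: →30(L), so W
n=39: →31(L), so W
n=40: →38(W), 32(W) — all W, so L
n=41: →39(W), 33(W) — all W, so L
L entries with 0 ≤ n ≤ 41: n = 0, 1, 4, 5, 10, 11, 14, 15, 20, 21, 24, 25, 30, 31, 34, 35, 40, 41; that makes 18.

18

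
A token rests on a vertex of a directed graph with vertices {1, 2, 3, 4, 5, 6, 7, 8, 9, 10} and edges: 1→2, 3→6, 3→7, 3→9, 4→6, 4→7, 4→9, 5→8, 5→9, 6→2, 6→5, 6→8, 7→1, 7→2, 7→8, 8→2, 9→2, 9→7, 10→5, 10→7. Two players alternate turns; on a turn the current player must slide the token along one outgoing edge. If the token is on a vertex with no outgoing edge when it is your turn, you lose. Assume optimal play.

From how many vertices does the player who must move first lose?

4

Positions with no move are L. A position that does have a move is losing for the player to move precisely when every available move leads to a winning position for the opponent. Fill in the labels:
Every edge goes from a vertex to one that appears earlier in the order 2, 1, 8, 7, 9, 5, 10, 6, 4, 3, so processing vertices in that order labels each vertex after all of its successors.
2: no outgoing edge → L
1: reaches L-position 2 → W
8: reaches L-position 2 → W
7: reaches L-position 2 → W
9: reaches L-position 2 → W
5: only reaches 9(W), 8(W), all W → L
10: reaches L-position 5 → W
6: reaches L-position 5 → W
4: only reaches 6(W), 9(W), 7(W), all W → L
3: only reaches 6(W), 9(W), 7(W), all W → L
The L vertices are 2, 3, 4, 5; that is 4 in all.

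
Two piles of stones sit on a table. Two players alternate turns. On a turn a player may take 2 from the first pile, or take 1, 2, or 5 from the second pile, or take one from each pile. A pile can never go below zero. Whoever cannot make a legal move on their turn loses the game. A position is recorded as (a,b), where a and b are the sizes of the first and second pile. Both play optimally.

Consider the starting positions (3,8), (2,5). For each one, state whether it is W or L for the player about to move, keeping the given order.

(3,8): W, (2,5): L

Label each position W (a win for the player to move) or L (a loss). A position with no legal move is L; any other position is W exactly when some move reaches an L, and L when every move reaches a W.
No move ever increases a pile, so every position that can arise here has a ≤ 3 and b ≤ 8; it is enough to label the cells with 0 ≤ a ≤ 3 and 0 ≤ b ≤ 8.
Every move lowers a or b (never raises either), so fill the grid row by row in increasing a, and left to right within a row: each cell's successors are then already labelled.
      b=0  b=1  b=2  b=3  b=4  b=5  b=6  b=7  b=8
a=0:    L    W    W    L    W    W    L    W    W
a=1:    L    W    W    L    W    W    L    W    W
a=2:    W    W    L    W    W    L    W    W    L
a=3:    W    L    W    W    L    W    W    L    W
Cells with no legal move (terminal, hence L): (0,0), (1,0).
The remaining L cells, each justified by listing all of its moves:
(0,3): →(0,2)(W), (0,1)(W) — all W, so L
(0,6): →(0,5)(W), (0,4)(W), (0,1)(W) — all W, so L
(1,3): →(1,2)(W), (1,1)(W), (0,2)(W) — all W, so L
(1,6): →(1,5)(W), (1,4)(W), (1,1)(W), (0,5)(W) — all W, so L
(2,2): →(0,2)(W), (2,1)(W), (2,0)(W), (1,1)(W) — all W, so L
(2,5): →(0,5)(W), (2,4)(W), (2,3)(W), (2,0)(W), (1,4)(W) — all W, so L
(2,8): →(0,8)(W), (2,7)(W), (2,6)(W), (2,3)(W), (1,7)(W) — all W, so L
(3,1): →(1,1)(W), (3,0)(W), (2,0)(W) — all W, so L
(3,4): →(1,4)(W), (3,3)(W), (3,2)(W), (2,3)(W) — all W, so L
(3,7): →(1,7)(W), (3,6)(W), (3,5)(W), (3,2)(W), (2,6)(W) — all W, so L
Every other cell has at least one move into one of the L cells above, so it is W.
(3,8): the move to (3,7) reaches an L cell, so W
(2,5): one of the L cells justified above, so L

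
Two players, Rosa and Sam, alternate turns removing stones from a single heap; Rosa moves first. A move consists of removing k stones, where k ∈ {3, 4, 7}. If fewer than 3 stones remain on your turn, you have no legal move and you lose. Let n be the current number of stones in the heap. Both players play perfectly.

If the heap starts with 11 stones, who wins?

Sam wins.

Label each position W (a win for the player to move) or L (a loss). A position with no legal move is L; any other position is W exactly when some move reaches an L, and L when every move reaches a W.
n=0: no move → L
n=1: no move → L
n=2: no move → L
n=3: reaches L-position 0 → W
n=4: reaches L-position 1 → W
n=5: reaches L-position 2 → W
n=6: reaches L-position 2 → W
n=7: reaches L-position 0 → W
n=8: reaches L-position 1 → W
n=9: reaches L-position 2 → W
n=10: only reaches 7(W), 6(W), 3(W), all W → L
n=11: only reaches 8(W), 7(W), 4(W), all W → L
The starting position 11 is L: whatever Rosa does, the opponent receives a W position.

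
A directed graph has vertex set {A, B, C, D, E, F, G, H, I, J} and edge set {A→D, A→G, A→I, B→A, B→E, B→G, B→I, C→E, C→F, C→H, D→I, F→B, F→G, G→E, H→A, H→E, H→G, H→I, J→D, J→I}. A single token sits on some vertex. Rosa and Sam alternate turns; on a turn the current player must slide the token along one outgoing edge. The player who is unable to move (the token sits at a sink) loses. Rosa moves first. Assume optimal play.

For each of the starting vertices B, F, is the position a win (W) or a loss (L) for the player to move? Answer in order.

Build the W/L table. Terminal = L. A non-terminal position is W if it has a move to some L; otherwise it is L.
Every edge goes from a vertex to one that appears earlier in the order I, E, G, D, A, B, H, F, C, J, so processing vertices in that order labels each vertex after all of its successors.
I: no outgoing edge → L
E: no outgoing edge → L
G: reaches L-position E → W
D: reaches L-position I → W
A: reaches L-position I → W
B: reaches L-position E → W
H: reaches L-position E → W
F: only reaches B(W), G(W), all W → L
C: reaches L-position F → W
J: reaches L-position I → W

B: W, F: L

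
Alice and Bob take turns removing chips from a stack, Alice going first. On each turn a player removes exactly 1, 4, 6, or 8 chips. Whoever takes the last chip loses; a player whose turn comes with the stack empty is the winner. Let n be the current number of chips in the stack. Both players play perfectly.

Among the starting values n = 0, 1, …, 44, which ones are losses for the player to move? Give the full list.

Compute win/loss labels from the base case upward. A position with no move is W. Any other position is W if it can reach an L in one move, else L.
n=0: no move; the opponent has just taken the last chip and therefore loses → W
n=1: →0(W) only, which is W, so L
n=2: →1(L), so W
n=3: →2(W) only, which is W, so L
n=4: →3(L), so W
n=5: →1(L), so W
n=6: →5(W), 2(W), 0(W) — all W, so L
n=7: →6(L), so W
n=8: →7(W), 4(W), 2(W), 0(W) — all W, so L
n=9: →8(L), so W
n=10: →6(L), so W
n=11: →3(L), so W
n=12: →8(L), so W
n=13: →12(W), 9(W), 7(W), 5(W) — all W, so L
n=14: →13(L), so W
n=15: →14(W), 11(W), 9(W), 7(W) — all W, so L
n=16: →15(L), so W
n=17: →13(L), so W
n=18: →17(W), 14(W), 12(W), 10(W) — all W, so L
n=19: →18(L), so W
n=20: →19(W), 16(W), 14(W), 12(W) — all W, so L
n=21: →20(L), so W
n=22: →18(L), so W
n=23: →15(L), so W
n=24: →20(L), so W
n=25: →24(W), 21(W), 19(W), 17(W) — all W, so L
n=26: →25(L), so W
n=27: →26(W), 23(W), 21(W), 19(W) — all W, so L
n=28: →27(L), so W
n=29: →25(L), so W
n=30: →29(W), 26(W), 24(W), 22(W) — all W, so L
n=31: →30(L), so W
n=32: →31(W), 28(W), 26(W), 24(W) — all W, so L
n=33: →32(L), so W
n=34: →30(L), so W
n=35: →27(L), so W
n=36: →32(L), so W
n=37: →36(W), 33(W), 31(W), 29(W) — all W, so L
n=38: →37(L), so W
n=39: →38(W), 35(W), 33(W), 31(W) — all W, so L
n=40: →39(L), so W
n=41: →37(L), so W
n=42: →41(W), 38(W), 36(W), 34(W) — all W, so L
n=43: →42(L), so W
n=44: →43(W), 40(W), 38(W), 36(W) — all W, so L
The losing starting values of n are exactly the entries labelled L in this table (16 of them).

1, 3, 6, 8, 13, 15, 18, 20, 25, 27, 30, 32, 37, 39, 42, 44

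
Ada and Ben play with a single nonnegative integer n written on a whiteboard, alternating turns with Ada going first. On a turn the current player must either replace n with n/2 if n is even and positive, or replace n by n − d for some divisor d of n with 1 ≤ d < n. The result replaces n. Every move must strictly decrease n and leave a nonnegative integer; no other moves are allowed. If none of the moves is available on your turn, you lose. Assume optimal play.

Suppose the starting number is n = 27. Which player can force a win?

Ben wins.

Positions with no move are L. A position that does have a move is losing for the player to move precisely when every available move leads to a winning position for the opponent. Fill in the labels:
n=0: no move → L
n=1: no move → L
n=2: can move to 1, which is L ⇒ W
n=3: the only move is to 2(W), a W ⇒ L
n=4: can move to 3, which is L ⇒ W
n=5: the only move is to 4(W), a W ⇒ L
n=6: can move to 3, which is L ⇒ W
n=7: the only move is to 6(W), a W ⇒ L
n=8: can move to 7, which is L ⇒ W
n=9: moves to 6(W), 8(W); every one is W ⇒ L
n=10: can move to 5, which is L ⇒ W
n=11: the only move is to 10(W), a W ⇒ L
n=12: can move to 9, which is L ⇒ W
n=13: the only move is to 12(W), a W ⇒ L
n=14: can move to 7, which is L ⇒ W
n=15: moves to 10(W), 12(W), 14(W); every one is W ⇒ L
n=16: can move to 15, which is L ⇒ W
n=17: the only move is to 16(W), a W ⇒ L
n=18: can move to 9, which is L ⇒ W
n=19: the only move is to 18(W), a W ⇒ L
n=20: can move to 15, which is L ⇒ W
n=21: moves to 14(W), 18(W), 20(W); every one is W ⇒ L
n=22: can move to 11, which is L ⇒ W
n=23: the only move is to 22(W), a W ⇒ L
n=24: can move to 21, which is L ⇒ W
n=25: moves to 20(W), 24(W); every one is W ⇒ L
n=26: can move to 13, which is L ⇒ W
n=27: moves to 18(W), 24(W), 26(W); every one is W ⇒ L
Every move from 27 reaches a W position, so the mover loses.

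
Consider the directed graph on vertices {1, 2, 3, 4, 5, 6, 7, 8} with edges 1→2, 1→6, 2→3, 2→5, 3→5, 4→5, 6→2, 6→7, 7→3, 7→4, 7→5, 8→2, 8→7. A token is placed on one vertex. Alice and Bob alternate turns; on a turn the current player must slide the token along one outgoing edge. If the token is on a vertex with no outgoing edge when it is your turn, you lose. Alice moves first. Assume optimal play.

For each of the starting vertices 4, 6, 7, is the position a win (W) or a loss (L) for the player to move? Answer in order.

Positions with no move are L. A position that does have a move is losing for the player to move precisely when every available move leads to a winning position for the opponent. Fill in the labels:
Every edge goes from a vertex to one that appears earlier in the order 5, 3, 4, 7, 2, 6, 8, 1, so processing vertices in that order labels each vertex after all of its successors.
5: no outgoing edge → L
3: reaches L-position 5 → W
4: reaches L-position 5 → W
7: reaches L-position 5 → W
2: reaches L-position 5 → W
6: only reaches 2(W), 7(W), all W → L
8: only reaches 2(W), 7(W), all W → L
1: reaches L-position 6 → W

4: W, 6: L, 7: W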